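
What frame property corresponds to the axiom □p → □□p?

This is the 4 axiom.
It corresponds to transitivity: ∀x ∀y ∀z (Rxy ∧ Ryz → Rxz).

transitivity: ∀x ∀y ∀z (Rxy ∧ Ryz → Rxz)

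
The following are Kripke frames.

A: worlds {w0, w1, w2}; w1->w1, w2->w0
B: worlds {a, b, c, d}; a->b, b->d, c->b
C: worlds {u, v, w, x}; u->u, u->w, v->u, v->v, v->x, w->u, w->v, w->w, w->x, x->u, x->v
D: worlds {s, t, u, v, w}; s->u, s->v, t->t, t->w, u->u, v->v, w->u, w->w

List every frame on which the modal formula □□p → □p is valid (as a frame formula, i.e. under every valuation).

The schema corresponds to density: ∀x ∀y (Rxy → ∃z (Rxz ∧ Rzy)).
A: fails — Rw2w0 but no z with Rw2z and Rzw0.
B: fails — Rab but no z with Raz and Rzb.
C: holds.
D: holds.
Valid on: C, D.

C, D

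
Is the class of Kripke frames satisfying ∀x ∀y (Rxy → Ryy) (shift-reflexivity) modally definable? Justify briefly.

The condition is shift-reflexivity. A defining modal formula is □(□p → p).

Yes — defined by □(□p → p)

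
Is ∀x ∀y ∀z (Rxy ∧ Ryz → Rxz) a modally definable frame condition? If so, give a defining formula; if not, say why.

Yes, by □p → □□p

This is a Sahlqvist condition; the 4 axiom □p → □□p defines it.
Suppose □p→□□p is valid. Take Rxy, Ryz and set V(p)={w : Rxw}. Then □p at x, so □□p at x, so □p at y, so p at z, i.e. Rxz.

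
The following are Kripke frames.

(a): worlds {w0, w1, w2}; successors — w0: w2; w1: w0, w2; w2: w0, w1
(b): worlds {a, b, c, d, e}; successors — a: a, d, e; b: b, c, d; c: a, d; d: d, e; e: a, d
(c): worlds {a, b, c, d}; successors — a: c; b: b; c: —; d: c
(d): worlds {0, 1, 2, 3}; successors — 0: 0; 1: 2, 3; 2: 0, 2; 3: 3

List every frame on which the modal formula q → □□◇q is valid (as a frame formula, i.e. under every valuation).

(c)

Frame correspondent (Sahlqvist): ∀x ∀z (xR²z → ∃w (x = w ∧ zRw)) — i.e. a generalized confluence (Geach) condition.
(a): fails — w0R²w0 but no w with w0=w and w0Rw.
(b): fails — aR²d but no w with a=w and dRw.
(c): holds.
(d): fails — 1R²0 but no w with 1=w and 0Rw.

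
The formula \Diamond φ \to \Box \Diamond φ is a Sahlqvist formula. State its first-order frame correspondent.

Suppose ◇φ→□◇φ is valid. Take Rxy, Rxz and set V(φ)={y}. Then ◇φ at x, so □◇φ at x, so ◇φ at z, so some w with Rzw has φ; w=y, i.e. Rzy. By symmetry of the argument, Ryz.
The converse is a direct semantic check.
Frame condition: \forall x \forall y \forall z (Rxy \wedge Rxz \to Ryz).

the Euclidean property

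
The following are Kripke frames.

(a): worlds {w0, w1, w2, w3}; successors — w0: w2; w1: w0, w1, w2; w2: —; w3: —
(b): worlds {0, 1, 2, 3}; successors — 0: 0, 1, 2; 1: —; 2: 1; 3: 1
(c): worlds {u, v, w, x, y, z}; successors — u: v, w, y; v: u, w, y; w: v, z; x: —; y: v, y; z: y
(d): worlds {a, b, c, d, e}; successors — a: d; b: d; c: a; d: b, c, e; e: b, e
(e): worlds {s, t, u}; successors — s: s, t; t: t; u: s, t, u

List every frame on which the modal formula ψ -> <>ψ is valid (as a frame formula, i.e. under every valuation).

(e)

This is the axiom for reflexivity; its first-order frame correspondent is forall x Rxx.
(a): fails — world w0 does not see itself.
(b): fails — world 1 does not see itself.
(c): fails — world u does not see itself.
(d): fails — world a does not see itself.
(e): condition met.
Valid on: (e).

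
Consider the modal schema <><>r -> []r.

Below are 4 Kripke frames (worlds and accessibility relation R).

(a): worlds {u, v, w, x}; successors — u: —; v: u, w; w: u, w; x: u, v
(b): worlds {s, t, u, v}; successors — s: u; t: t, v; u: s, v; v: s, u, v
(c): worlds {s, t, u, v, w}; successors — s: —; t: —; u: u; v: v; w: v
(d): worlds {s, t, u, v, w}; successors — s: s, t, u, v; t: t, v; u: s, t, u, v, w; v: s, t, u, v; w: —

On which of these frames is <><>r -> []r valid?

(c)

This is the axiom for a generalized confluence (Geach) condition; its first-order frame correspondent is forall x forall y forall z ((x R^2 y & xRz) -> exists w (y = w & z = w)).
(a): fails — vR²u, vRw but u ≠ w.
(b): fails — sR²s, sRu but s ≠ u.
(c): ✓.
(d): fails — sR²s, sRt but s ≠ t.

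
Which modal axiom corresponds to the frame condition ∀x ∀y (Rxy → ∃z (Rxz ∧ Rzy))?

□□p → □p

The condition is density. The C4 schema □□p → □p defines it.
Suppose □□p→□p is valid. Take Rxy and set V(p)={w : xR²w}. Then □□p at x, so □p at x, so p at y, i.e. ∃z(Rxz∧Rzy).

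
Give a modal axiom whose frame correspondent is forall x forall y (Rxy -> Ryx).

The condition is symmetry. The B schema r → □◇r defines it.
Suppose r→□◇r is valid. Take Rxy and set V(r)={x}. Then r at x, so □◇r at x, so ◇r at y, so some z with Ryz has r; z=x, i.e. Ryx.

r → □◇r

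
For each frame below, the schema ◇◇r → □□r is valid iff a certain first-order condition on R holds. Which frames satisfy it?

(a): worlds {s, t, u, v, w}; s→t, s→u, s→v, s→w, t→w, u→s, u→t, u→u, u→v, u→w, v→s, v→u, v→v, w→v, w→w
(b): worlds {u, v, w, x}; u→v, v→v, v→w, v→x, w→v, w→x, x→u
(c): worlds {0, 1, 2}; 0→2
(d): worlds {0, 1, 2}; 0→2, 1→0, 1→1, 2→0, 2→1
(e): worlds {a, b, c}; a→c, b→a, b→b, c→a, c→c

The schema corresponds to a generalized confluence (Geach) condition: ∀x ∀y ∀z ((xR²y ∧ xR²z) → ∃w (y = w ∧ z = w)).
(a): fails — sR²s, sR²t but s ≠ t.
(b): fails — uR²v, uR²w but v ≠ w.
(c): ✓.
(d): fails — 0R²0, 0R²1 but 0 ≠ 1.
(e): fails — aR²a, aR²c but a ≠ c.
Valid on: (c).

(c)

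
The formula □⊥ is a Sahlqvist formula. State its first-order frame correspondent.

emptiness of R

This schema is the Ver axiom.
Its frame correspondent is emptiness of R — ∀x ∀y ¬Rxy.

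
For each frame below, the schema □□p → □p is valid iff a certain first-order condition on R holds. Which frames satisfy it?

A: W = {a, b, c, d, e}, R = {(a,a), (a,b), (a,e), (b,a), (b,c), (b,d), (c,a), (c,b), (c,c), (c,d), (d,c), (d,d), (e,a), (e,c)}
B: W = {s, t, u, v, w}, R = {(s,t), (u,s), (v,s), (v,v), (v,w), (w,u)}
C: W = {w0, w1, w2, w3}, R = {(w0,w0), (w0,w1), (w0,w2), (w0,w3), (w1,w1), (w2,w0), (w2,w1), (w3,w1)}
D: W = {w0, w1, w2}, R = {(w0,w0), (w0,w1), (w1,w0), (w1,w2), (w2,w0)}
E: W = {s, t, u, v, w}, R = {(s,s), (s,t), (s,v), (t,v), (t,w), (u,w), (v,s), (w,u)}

Frame correspondent (Sahlqvist): ∀x ∀y (Rxy → ∃z (Rxz ∧ Rzy)) — i.e. density.
A: satisfies the condition.
B: fails — Rwu but no z with Rwz and Rzu.
C: satisfies the condition.
D: fails — Rw1w2 but no z with Rw1z and Rzw2.
E: fails — Rtv but no z with Rtz and Rzv.
Valid on: A, C.

A, C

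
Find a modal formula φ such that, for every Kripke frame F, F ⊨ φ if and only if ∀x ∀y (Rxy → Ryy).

The condition is shift-reflexivity. The T□ schema □(□q → q) defines it.

□(□q → q)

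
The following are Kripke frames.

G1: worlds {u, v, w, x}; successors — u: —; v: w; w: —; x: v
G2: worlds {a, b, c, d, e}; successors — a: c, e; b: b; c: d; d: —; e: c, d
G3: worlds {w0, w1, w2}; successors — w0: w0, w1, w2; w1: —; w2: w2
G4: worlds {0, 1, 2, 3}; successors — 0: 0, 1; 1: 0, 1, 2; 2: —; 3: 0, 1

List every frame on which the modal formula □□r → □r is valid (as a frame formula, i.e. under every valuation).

This is the axiom for density; its first-order frame correspondent is ∀x ∀y (Rxy → ∃z (Rxz ∧ Rzy)).
G1: fails — Rxv but no z with Rxz and Rzv.
G2: fails — Rcd but no z with Rcz and Rzd.
G3: ✓.
G4: ✓.

G3, G4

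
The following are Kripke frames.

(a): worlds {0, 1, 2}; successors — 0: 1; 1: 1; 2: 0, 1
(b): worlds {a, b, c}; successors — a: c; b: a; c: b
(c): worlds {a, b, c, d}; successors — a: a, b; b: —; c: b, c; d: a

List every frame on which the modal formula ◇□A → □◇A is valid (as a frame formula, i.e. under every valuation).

(a), (b)

This is the axiom for convergence; its first-order frame correspondent is ∀x ∀y ∀z (Rxy ∧ Rxz → ∃w (Ryw ∧ Rzw)).
(a): condition met.
(b): condition met.
(c): fails — Rab and Rab but b and b have no common successor.
Valid on: (a), (b).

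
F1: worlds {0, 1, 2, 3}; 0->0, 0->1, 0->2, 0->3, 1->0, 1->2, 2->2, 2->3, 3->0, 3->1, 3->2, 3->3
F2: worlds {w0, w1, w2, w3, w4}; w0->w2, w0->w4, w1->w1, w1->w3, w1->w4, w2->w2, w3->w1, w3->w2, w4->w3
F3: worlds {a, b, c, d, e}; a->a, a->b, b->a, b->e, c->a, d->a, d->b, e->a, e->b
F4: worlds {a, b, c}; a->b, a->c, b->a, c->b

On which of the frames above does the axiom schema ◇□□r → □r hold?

F1, F3

Frame correspondent (Sahlqvist): ∀x ∀y ∀z ((xRy ∧ xRz) → ∃w (yR²w ∧ z = w)) — i.e. a generalized confluence (Geach) condition.
F1: ✓.
F2: fails — w0Rw2, w0Rw4 but no w with w2R²w and w4=w.
F3: ✓.
F4: fails — aRc, aRb but no w with cR²w and b=w.
Valid on: F1, F3.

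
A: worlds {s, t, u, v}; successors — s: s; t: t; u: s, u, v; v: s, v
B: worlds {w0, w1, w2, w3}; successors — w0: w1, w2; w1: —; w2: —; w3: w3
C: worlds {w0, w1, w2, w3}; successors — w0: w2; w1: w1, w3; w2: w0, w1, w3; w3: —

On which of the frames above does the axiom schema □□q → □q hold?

This is the axiom for density; its first-order frame correspondent is ∀x ∀y (Rxy → ∃z (Rxz ∧ Rzy)).
A: satisfies the condition.
B: fails — Rw0w1 but no z with Rw0z and Rzw1.
C: fails — Rw0w2 but no z with Rw0z and Rzw2.

A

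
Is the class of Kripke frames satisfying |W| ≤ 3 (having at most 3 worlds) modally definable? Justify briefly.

Modal frame validity is preserved under disjoint unions.
Any modal formula valid on each of 4 disjoint one-world frames is valid on their disjoint union (validity is preserved under disjoint unions). Each one-world frame has |W|=1≤3, but the union has |W|=4.
So no modal formula (or set of formulas) defines exactly the |W|≤3 frames.

Not modally definable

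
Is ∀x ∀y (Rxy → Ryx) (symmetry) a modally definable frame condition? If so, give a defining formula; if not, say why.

Yes: it is symmetry, defined by the B schema r → □◇r.
Suppose r→□◇r is valid. Take Rxy and set V(r)={x}. Then r at x, so □◇r at x, so ◇r at y, so some z with Ryz has r; z=x, i.e. Ryx.

Definable; r → □◇r defines it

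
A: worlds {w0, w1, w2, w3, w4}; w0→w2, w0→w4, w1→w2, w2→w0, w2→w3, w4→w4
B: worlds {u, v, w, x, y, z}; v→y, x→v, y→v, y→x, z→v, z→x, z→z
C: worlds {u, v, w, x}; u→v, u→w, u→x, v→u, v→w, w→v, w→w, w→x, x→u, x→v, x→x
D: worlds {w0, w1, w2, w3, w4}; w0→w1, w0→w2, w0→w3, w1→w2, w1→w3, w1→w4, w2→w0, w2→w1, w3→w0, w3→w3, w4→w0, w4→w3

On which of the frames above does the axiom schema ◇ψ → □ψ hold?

The schema corresponds to partial functionality: ∀x ∀y ∀z (Rxy ∧ Rxz → y = z).
A: fails — w0 sees both w2 and w4.
B: fails — y sees both v and x.
C: fails — u sees both v and w.
D: fails — w0 sees both w1 and w2.

none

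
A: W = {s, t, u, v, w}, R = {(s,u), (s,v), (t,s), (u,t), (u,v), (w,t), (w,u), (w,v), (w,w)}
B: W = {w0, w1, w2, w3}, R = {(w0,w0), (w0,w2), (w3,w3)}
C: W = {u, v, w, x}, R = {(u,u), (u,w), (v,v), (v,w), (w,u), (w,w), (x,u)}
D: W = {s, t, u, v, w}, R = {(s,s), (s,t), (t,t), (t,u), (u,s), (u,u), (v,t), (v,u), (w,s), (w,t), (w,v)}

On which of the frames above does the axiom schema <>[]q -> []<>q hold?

C, D

This is the axiom for convergence; its first-order frame correspondent is forall x forall y forall z (Rxy & Rxz -> exists w (Ryw & Rzw)).
A: fails — Rsv and Rsv but v and v have no common successor.
B: fails — Rw0w2 and Rw0w2 but w2 and w2 have no common successor.
C: satisfies the condition.
D: satisfies the condition.
Valid on: C, D.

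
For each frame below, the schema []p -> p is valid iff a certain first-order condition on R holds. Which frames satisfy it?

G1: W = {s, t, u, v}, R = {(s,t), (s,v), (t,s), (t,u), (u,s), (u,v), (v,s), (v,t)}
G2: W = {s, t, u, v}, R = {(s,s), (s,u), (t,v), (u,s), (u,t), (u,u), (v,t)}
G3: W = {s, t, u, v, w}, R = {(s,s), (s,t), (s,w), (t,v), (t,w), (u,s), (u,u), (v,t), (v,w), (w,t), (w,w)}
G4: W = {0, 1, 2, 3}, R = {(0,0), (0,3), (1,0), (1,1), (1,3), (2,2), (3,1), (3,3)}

G4

This is the axiom for reflexivity; its first-order frame correspondent is forall x Rxx.
G1: fails — world s does not see itself.
G2: fails — world t does not see itself.
G3: fails — world t does not see itself.
G4: holds.
Valid on: G4.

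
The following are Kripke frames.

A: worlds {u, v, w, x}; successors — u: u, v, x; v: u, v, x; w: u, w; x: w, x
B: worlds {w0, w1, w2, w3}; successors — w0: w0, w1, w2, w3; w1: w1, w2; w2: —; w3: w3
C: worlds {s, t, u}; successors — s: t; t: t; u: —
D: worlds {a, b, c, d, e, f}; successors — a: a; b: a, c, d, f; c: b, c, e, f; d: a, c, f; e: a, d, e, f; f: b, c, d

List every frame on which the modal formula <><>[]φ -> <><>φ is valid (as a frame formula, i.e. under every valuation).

A, C, D

The schema corresponds to a generalized confluence (Geach) condition: forall x forall y (x R^2 y -> exists w (yRw & x R^2 w)).
A: holds.
B: fails — w0R²w2 but no w with w2Rw and w0R²w.
C: holds.
D: holds.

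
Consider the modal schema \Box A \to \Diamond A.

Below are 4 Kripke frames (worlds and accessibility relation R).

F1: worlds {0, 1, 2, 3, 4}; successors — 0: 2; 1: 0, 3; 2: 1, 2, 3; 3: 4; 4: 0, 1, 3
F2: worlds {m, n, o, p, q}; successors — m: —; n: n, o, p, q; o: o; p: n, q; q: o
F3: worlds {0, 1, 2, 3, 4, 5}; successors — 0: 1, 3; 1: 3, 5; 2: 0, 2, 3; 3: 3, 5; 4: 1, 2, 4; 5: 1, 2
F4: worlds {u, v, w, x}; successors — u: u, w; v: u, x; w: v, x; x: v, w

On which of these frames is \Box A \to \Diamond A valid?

F1, F3, F4

The schema corresponds to seriality: \forall x \exists y Rxy.
F1: ✓.
F2: fails — world m has no successor.
F3: ✓.
F4: ✓.
Valid on: F1, F3, F4.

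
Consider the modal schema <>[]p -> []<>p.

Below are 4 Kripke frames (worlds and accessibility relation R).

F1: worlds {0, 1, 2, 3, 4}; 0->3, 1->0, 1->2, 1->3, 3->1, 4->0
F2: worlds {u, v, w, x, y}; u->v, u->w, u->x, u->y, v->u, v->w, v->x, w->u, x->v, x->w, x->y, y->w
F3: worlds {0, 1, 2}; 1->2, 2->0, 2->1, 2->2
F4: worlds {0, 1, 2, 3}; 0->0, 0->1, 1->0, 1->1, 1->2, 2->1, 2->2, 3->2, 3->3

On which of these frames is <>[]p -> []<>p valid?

F4

The schema corresponds to convergence: forall x forall y forall z (Rxy & Rxz -> exists w (Ryw & Rzw)).
F1: fails — R10 and R12 but 0 and 2 have no common successor.
F2: fails — Ruw and Rux but w and x have no common successor.
F3: fails — R22 and R20 but 2 and 0 have no common successor.
F4: ✓.
Valid on: F4.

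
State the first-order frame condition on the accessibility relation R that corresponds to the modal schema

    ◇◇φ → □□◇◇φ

∀x ∀y ∀z ((xR²y ∧ xR²z) → ∃w (y = w ∧ zR²w))

This is a Sahlqvist (Geach-type) schema ◇^2□^0φ → □^2◇^2φ.
First-order correspondent: ∀x ∀y ∀z ((xR²y ∧ xR²z) → ∃w (y = w ∧ zR²w)).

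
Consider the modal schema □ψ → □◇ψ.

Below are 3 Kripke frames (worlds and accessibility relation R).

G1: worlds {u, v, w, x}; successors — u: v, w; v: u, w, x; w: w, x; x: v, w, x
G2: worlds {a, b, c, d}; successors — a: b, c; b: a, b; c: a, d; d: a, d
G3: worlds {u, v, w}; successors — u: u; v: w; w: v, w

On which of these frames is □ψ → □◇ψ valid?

G1, G3

This is the axiom for a generalized confluence (Geach) condition; its first-order frame correspondent is ∀x ∀z (xRz → ∃w (xRw ∧ zRw)).
G1: satisfies the condition.
G2: fails — aRc but no w with aRw and cRw.
G3: satisfies the condition.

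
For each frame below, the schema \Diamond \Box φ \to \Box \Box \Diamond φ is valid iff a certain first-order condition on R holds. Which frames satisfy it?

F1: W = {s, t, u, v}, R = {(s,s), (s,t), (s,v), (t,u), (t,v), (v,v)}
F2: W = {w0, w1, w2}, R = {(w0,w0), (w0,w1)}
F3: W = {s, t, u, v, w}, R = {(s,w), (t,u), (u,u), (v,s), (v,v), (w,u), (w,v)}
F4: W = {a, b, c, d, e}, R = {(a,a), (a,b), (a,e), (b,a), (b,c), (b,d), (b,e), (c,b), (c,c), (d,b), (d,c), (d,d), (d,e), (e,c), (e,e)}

This is the axiom for a generalized confluence (Geach) condition; its first-order frame correspondent is \forall x \forall y \forall z ((xRy \wedge x R^2 z) \to \exists w (yRw \wedge zRw)).
F1: fails — sRs, sR²u but no w with sRw and uRw.
F2: fails — w0Rw0, w0R²w1 but no w with w0Rw and w1Rw.
F3: fails — vRs, vR²v but no w* with sRw* and vRw*.
F4: holds.

F4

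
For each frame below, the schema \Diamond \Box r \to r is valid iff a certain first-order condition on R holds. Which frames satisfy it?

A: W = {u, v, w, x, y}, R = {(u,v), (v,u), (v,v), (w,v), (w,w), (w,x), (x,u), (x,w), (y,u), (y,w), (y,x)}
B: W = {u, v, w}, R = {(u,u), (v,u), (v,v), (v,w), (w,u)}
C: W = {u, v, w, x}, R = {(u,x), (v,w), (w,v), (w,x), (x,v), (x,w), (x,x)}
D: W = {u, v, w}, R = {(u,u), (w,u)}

The schema corresponds to symmetry: \forall x \forall y (Rxy \to Ryx).
A: fails — Ryx but not Rxy.
B: fails — Rwu but not Ruw.
C: fails — Rux but not Rxu.
D: fails — Rwu but not Ruw.
Valid on no frame.

none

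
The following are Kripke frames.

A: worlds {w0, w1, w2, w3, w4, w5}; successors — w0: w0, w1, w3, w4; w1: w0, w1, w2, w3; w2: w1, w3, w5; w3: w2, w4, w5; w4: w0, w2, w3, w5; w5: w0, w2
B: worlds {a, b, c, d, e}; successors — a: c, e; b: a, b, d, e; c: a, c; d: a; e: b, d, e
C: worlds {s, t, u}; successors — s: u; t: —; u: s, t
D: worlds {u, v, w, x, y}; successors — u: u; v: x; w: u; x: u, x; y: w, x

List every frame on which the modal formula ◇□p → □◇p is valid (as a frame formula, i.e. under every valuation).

D

Frame correspondent (Sahlqvist): ∀x ∀y ∀z (Rxy ∧ Rxz → ∃w (Ryw ∧ Rzw)) — i.e. convergence.
A: fails — Rw3w5 and Rw3w2 but w5 and w2 have no common successor.
B: fails — Rae and Rac but e and c have no common successor.
C: fails — Rus and Rut but s and t have no common successor.
D: condition met.
Valid on: D.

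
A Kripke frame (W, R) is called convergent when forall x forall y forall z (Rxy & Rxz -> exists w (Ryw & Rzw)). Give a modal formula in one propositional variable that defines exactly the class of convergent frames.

◇□ψ → □◇ψ

A defining formula is ◇□ψ → □◇ψ (the .2 axiom).
Suppose ◇□ψ→□◇ψ is valid. Take Rxy, Rxz and set V(ψ)={w : Ryw}. Then □ψ at y so ◇□ψ at x, so □◇ψ at x, so ◇ψ at z, giving w with Rzw and Ryw.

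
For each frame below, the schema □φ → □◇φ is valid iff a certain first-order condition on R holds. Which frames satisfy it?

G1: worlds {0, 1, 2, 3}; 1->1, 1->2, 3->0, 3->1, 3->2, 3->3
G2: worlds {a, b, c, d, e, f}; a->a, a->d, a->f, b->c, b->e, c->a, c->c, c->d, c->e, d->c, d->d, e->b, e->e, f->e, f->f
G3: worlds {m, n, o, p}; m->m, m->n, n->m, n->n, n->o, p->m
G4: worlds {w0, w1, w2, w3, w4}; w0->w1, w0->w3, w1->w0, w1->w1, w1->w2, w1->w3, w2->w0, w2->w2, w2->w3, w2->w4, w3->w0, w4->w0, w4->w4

Frame correspondent (Sahlqvist): ∀x ∀z (xRz → ∃w (xRw ∧ zRw)) — i.e. a generalized confluence (Geach) condition.
G1: fails — 1R2 but no w with 1Rw and 2Rw.
G2: holds.
G3: fails — nRo but no w with nRw and oRw.
G4: fails — w0Rw3 but no w with w0Rw and w3Rw.

G2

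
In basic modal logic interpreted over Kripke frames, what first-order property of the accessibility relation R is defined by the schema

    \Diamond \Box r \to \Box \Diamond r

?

Convergence

Suppose ◇□r→□◇r is valid. Take Rxy, Rxz and set V(r)={w : Ryw}. Then □r at y so ◇□r at x, so □◇r at x, so ◇r at z, giving w with Rzw and Ryw.
The converse is a direct semantic check.
Frame condition: \forall x \forall y \forall z (Rxy \wedge Rxz \to \exists w (Ryw \wedge Rzw)).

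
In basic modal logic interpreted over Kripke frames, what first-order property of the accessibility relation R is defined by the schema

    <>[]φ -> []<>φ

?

Suppose ◇□φ→□◇φ is valid. Take Rxy, Rxz and set V(φ)={w : Ryw}. Then □φ at y so ◇□φ at x, so □◇φ at x, so ◇φ at z, giving w with Rzw and Ryw.
Conversely, on a frame with convergence the schema holds at every world under every valuation.
So the correspondent is convergence.

convergence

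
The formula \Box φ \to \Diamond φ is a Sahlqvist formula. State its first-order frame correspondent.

seriality: \forall x \exists y Rxy

Suppose □φ→◇φ is valid. At any x set V(φ)=W. Then □φ at x, so ◇φ at x, so x has a successor.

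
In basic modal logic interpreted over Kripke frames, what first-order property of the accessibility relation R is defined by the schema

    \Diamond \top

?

seriality: \forall x \exists y Rxy

◇⊤ holds at w iff w has a successor, so frame-validity of ◇⊤ is exactly seriality. Equivalently via □A → ◇A:
Suppose □A→◇A is valid. At any x set V(A)=W. Then □A at x, so ◇A at x, so x has a successor.
The converse is a direct semantic check.
So the correspondent is seriality.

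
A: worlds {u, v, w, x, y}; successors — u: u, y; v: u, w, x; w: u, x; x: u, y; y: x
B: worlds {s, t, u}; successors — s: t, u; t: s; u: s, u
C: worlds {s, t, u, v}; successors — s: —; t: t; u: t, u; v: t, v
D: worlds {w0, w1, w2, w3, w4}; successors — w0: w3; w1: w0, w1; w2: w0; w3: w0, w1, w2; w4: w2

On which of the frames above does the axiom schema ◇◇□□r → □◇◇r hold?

Frame correspondent (Sahlqvist): ∀x ∀y ∀z ((xR²y ∧ xRz) → ∃w (yR²w ∧ zR²w)) — i.e. a generalized confluence (Geach) condition.
A: condition met.
B: condition met.
C: condition met.
D: fails — w3R²w0, w3Rw2 but no w with w0R²w and w2R²w.
Valid on: A, B, C.

A, B, C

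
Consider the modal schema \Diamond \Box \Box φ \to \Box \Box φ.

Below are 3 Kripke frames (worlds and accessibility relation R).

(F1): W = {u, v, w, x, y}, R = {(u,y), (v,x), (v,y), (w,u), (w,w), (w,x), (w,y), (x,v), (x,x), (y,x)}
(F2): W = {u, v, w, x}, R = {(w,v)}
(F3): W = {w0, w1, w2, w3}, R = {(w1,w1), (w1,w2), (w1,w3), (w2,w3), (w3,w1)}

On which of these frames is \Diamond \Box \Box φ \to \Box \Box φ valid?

(F2)

The schema corresponds to a generalized confluence (Geach) condition: \forall x \forall y \forall z ((xRy \wedge x R^2 z) \to \exists w (y R^2 w \wedge z = w)).
(F1): fails — wRu, wR²u but no t with uR²t and u=t.
(F2): condition met.
(F3): fails — w1Rw2, w1R²w2 but no w with w2R²w and w2=w.
Valid on: (F2).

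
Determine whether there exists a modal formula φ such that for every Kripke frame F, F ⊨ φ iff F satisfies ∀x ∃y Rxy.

Definable; □r → ◇r defines it

Yes: it is seriality, defined by the D schema □r → ◇r.
Suppose □r→◇r is valid. At any x set V(r)=W. Then □r at x, so ◇r at x, so x has a successor.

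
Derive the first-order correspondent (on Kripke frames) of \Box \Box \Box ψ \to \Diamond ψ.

\forall x \exists w (x R^3 w \wedge xRw)

This is a Sahlqvist (Geach-type) schema ◇^0□^3ψ → □^0◇^1ψ.
First-order correspondent: \forall x \exists w (x R^3 w \wedge xRw).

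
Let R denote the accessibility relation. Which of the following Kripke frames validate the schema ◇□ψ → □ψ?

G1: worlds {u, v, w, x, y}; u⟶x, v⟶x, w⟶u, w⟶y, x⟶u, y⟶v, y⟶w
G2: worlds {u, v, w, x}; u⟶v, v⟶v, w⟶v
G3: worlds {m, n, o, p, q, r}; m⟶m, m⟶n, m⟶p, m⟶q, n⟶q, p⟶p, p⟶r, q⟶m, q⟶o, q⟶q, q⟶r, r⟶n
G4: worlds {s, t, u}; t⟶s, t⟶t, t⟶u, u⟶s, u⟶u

G2

This is the axiom for the Euclidean property; its first-order frame correspondent is ∀x ∀y ∀z (Rxy ∧ Rxz → Ryz).
G1: fails — Rux and Rux but not Rxx.
G2: holds.
G3: fails — Rmq and Rmn but not Rqn.
G4: fails — Rts and Rts but not Rss.
Valid on: G2.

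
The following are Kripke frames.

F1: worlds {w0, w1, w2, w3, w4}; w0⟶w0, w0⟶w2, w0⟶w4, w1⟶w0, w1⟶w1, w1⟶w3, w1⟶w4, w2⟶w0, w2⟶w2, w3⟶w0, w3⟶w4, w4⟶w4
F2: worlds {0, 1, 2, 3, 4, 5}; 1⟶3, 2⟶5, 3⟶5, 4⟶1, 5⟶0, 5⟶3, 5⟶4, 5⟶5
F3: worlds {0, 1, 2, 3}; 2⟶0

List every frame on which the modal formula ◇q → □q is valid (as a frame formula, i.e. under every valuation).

This is the axiom for partial functionality; its first-order frame correspondent is ∀x ∀y ∀z (Rxy ∧ Rxz → y = z).
F1: fails — w0 sees both w0 and w2.
F2: fails — 5 sees both 0 and 3.
F3: condition met.

F3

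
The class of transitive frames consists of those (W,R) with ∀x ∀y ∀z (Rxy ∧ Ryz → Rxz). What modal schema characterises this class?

This is transitivity; the standard corresponding axiom is 4: □s → □□s.
Suppose □s→□□s is valid. Take Rxy, Ryz and set V(s)={w : Rxw}. Then □s at x, so □□s at x, so □s at y, so s at z, i.e. Rxz.

□s → □□s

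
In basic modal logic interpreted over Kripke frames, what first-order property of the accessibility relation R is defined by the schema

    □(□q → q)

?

shift-reflexivity: ∀x ∀y (Rxy → Ryy)

Suppose □(□q→q) is valid. Take Rxy and set V(q)={w : Ryw}. Then at y, □q holds; since □(□q→q) at x, □q→q at y, so q at y, i.e. Ryy.
Conversely, on a frame with shift-reflexivity the schema holds at every world under every valuation.
So the correspondent is shift-reflexivity.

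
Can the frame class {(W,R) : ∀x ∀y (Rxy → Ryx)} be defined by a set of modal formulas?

Yes: it is symmetry, defined by the B schema r → □◇r.
Suppose r→□◇r is valid. Take Rxy and set V(r)={x}. Then r at x, so □◇r at x, so ◇r at y, so some z with Ryz has r; z=x, i.e. Ryx.

Yes, by r → □◇r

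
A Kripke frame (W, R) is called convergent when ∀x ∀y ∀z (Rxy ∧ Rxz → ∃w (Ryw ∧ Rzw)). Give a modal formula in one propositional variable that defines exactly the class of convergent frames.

◇□ψ → □◇ψ

A defining formula is ◇□ψ → □◇ψ (the .2 axiom).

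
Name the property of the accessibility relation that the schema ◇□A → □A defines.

This is frame-equivalent to ◇A → □◇A (substitute ¬A for A and contrapose).
Suppose ◇A→□◇A is valid. Take Rxy, Rxz and set V(A)={y}. Then ◇A at x, so □◇A at x, so ◇A at z, so some w with Rzw has A; w=y, i.e. Rzy. By symmetry of the argument, Ryz.
Conversely, any frame satisfying ∀x ∀y ∀z (Rxy ∧ Rxz → Ryz) validates the schema.
So the correspondent is the Euclidean property.

the Euclidean property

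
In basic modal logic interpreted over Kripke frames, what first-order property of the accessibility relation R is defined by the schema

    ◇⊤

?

seriality

◇⊤ holds at w iff w has a successor, so frame-validity of ◇⊤ is exactly seriality. Equivalently via □ψ → ◇ψ:
Suppose □ψ→◇ψ is valid. At any x set V(ψ)=W. Then □ψ at x, so ◇ψ at x, so x has a successor.
Conversely, any frame satisfying ∀x ∃y Rxy validates the schema.
So the correspondent is seriality.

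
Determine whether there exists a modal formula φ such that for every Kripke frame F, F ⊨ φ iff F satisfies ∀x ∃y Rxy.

Yes, by □r → ◇r

Yes: it is seriality, defined by the D schema □r → ◇r.
Suppose □r→◇r is valid. At any x set V(r)=W. Then □r at x, so ◇r at x, so x has a successor.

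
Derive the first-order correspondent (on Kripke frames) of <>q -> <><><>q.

This is a Sahlqvist (Geach-type) schema ◇^1□^0q → □^0◇^3q.
Minimal-valuation argument: fix x; take any y with xR^1y and any z with xR^0z. Set V(q) to the set of worlds R-reachable from y in exactly 0 steps. Then □^0q holds at y, so the antecedent holds at x; validity forces ◇^3q at z, giving a w with zR^3w and yR^0w.
First-order correspondent: forall x forall y (xRy -> exists w (y = w & x R^3 w)).

forall x forall y (xRy -> exists w (y = w & x R^3 w))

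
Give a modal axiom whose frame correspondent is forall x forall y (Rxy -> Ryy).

The condition is shift-reflexivity. The T□ schema □(□ψ → ψ) defines it.
Suppose □(□ψ→ψ) is valid. Take Rxy and set V(ψ)={w : Ryw}. Then at y, □ψ holds; since □(□ψ→ψ) at x, □ψ→ψ at y, so ψ at y, i.e. Ryy.

□(□ψ → ψ)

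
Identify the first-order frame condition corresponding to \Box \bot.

□⊥ is valid iff no world has any successor (otherwise □⊥ fails at any world with one).
Conversely, on a frame with emptiness of R the schema holds at every world under every valuation.
So the correspondent is emptiness of R.

emptiness of R: \forall x \forall y \neg Rxy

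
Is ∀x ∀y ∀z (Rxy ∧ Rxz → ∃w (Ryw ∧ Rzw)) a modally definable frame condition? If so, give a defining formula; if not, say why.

This is a Sahlqvist condition; the .2 axiom ◇□r → □◇r defines it.
Suppose ◇□r→□◇r is valid. Take Rxy, Rxz and set V(r)={w : Ryw}. Then □r at y so ◇□r at x, so □◇r at x, so ◇r at z, giving w with Rzw and Ryw.

Yes — defined by ◇□r → □◇r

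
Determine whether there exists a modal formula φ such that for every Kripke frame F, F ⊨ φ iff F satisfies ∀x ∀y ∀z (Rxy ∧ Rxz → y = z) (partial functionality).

Definable; ◇q → □q defines it

This is a Sahlqvist condition; the CD axiom ◇q → □q defines it.
Suppose ◇q→□q is valid. Take Rxy, Rxz and set V(q)={y}. Then ◇q at x, so □q at x, so q at z, i.e. z=y.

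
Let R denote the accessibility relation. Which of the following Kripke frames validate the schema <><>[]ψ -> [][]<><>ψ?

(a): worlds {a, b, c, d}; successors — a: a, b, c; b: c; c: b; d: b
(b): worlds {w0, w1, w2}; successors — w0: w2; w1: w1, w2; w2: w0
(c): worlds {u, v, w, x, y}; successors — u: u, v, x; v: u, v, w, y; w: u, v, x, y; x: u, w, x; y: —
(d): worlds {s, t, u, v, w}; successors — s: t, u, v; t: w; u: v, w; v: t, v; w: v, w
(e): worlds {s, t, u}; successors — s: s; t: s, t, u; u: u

The schema corresponds to a generalized confluence (Geach) condition: forall x forall y forall z ((x R^2 y & x R^2 z) -> exists w (yRw & z R^2 w)).
(a): fails — aR²b, aR²b but no w with bRw and bR²w.
(b): fails — w0R²w0, w0R²w0 but no w with w0Rw and w0R²w.
(c): fails — uR²u, uR²y but no t with uRt and yR²t.
(d): holds.
(e): fails — tR²s, tR²u but no w with sRw and uR²w.
Valid on: (d).

(d)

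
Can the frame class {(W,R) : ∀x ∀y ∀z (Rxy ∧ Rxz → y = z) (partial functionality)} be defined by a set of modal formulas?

Yes: it is partial functionality, defined by the CD schema ◇q → □q.
Suppose ◇q→□q is valid. Take Rxy, Rxz and set V(q)={y}. Then ◇q at x, so □q at x, so q at z, i.e. z=y.

Yes — defined by ◇q → □q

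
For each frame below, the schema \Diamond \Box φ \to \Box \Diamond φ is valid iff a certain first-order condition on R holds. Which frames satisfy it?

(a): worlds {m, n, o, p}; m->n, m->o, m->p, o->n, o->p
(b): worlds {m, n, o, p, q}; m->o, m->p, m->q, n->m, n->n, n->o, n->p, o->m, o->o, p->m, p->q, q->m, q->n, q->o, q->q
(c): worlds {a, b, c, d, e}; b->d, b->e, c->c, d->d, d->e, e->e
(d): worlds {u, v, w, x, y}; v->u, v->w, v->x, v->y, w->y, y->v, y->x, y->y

(b), (c)

This is the axiom for convergence; its first-order frame correspondent is \forall x \forall y \forall z (Rxy \wedge Rxz \to \exists w (Ryw \wedge Rzw)).
(a): fails — Rmo and Rmn but o and n have no common successor.
(b): holds.
(c): holds.
(d): fails — Rvw and Rvu but w and u have no common successor.
Valid on: (b), (c).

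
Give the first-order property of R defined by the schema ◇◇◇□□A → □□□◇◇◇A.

∀x ∀y ∀z ((xR³y ∧ xR³z) → ∃w (yR²w ∧ zR³w))

This is a Sahlqvist (Geach-type) schema ◇^3□^2A → □^3◇^3A.
Minimal-valuation argument: fix x; take any y with xR^3y and any z with xR^3z. Set V(A) to the set of worlds R-reachable from y in exactly 2 steps. Then □^2A holds at y, so the antecedent holds at x; validity forces ◇^3A at z, giving a w with zR^3w and yR^2w.
First-order correspondent: ∀x ∀y ∀z ((xR³y ∧ xR³z) → ∃w (yR²w ∧ zR³w)).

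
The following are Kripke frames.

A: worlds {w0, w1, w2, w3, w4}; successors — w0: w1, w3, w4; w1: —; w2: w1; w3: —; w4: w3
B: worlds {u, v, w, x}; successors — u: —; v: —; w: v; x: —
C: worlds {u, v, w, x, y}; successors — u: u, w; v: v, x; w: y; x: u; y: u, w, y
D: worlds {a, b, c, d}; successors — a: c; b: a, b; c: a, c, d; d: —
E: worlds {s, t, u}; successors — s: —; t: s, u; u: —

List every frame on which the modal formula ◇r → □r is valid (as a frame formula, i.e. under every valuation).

B

Frame correspondent (Sahlqvist): ∀x ∀y ∀z (Rxy ∧ Rxz → y = z) — i.e. partial functionality.
A: fails — w0 sees both w1 and w3.
B: ✓.
C: fails — u sees both u and w.
D: fails — b sees both a and b.
E: fails — t sees both s and u.
Valid on: B.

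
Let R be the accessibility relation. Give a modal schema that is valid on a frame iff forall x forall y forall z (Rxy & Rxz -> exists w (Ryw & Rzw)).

◇□p → □◇p

A defining formula is ◇□p → □◇p (the .2 axiom).
Suppose ◇□p→□◇p is valid. Take Rxy, Rxz and set V(p)={w : Ryw}. Then □p at y so ◇□p at x, so □◇p at x, so ◇p at z, giving w with Rzw and Ryw.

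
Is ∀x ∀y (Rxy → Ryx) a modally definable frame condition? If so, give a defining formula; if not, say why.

The condition is symmetry. A defining modal formula is r → □◇r.
Suppose r→□◇r is valid. Take Rxy and set V(r)={x}. Then r at x, so □◇r at x, so ◇r at y, so some z with Ryz has r; z=x, i.e. Ryx.

Yes — defined by r → □◇r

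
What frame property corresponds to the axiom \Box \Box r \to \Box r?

density

Suppose □□r→□r is valid. Take Rxy and set V(r)={w : xR²w}. Then □□r at x, so □r at x, so r at y, i.e. ∃z(Rxz∧Rzy).
The converse is a direct semantic check.
Frame condition: \forall x \forall y (Rxy \to \exists z (Rxz \wedge Rzy)).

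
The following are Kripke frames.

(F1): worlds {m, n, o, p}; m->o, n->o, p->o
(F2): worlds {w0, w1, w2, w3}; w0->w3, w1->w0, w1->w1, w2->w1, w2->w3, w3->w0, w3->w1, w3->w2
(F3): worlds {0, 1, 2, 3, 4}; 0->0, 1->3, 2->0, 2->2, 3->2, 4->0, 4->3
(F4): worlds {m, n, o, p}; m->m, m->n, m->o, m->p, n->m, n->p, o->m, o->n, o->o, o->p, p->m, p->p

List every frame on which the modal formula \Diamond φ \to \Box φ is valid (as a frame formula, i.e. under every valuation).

The schema corresponds to partial functionality: \forall x \forall y \forall z (Rxy \wedge Rxz \to y = z).
(F1): satisfies the condition.
(F2): fails — w1 sees both w0 and w1.
(F3): fails — 2 sees both 0 and 2.
(F4): fails — m sees both m and n.
Valid on: (F1).

(F1)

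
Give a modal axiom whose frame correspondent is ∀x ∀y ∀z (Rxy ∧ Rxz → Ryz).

This is the Euclidean property; the standard corresponding axiom is 5: ◇r → □◇r.
Suppose ◇r→□◇r is valid. Take Rxy, Rxz and set V(r)={y}. Then ◇r at x, so □◇r at x, so ◇r at z, so some w with Rzw has r; w=y, i.e. Rzy. By symmetry of the argument, Ryz.

◇r → □◇r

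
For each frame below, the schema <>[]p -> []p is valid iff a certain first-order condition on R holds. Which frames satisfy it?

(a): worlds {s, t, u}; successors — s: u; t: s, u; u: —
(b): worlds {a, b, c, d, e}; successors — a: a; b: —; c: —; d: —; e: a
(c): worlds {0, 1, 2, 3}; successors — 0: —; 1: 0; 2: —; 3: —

The schema corresponds to the Euclidean property: forall x forall y forall z (Rxy & Rxz -> Ryz).
(a): fails — Rsu and Rsu but not Ruu.
(b): condition met.
(c): fails — R10 and R10 but not R00.
Valid on: (b).

(b)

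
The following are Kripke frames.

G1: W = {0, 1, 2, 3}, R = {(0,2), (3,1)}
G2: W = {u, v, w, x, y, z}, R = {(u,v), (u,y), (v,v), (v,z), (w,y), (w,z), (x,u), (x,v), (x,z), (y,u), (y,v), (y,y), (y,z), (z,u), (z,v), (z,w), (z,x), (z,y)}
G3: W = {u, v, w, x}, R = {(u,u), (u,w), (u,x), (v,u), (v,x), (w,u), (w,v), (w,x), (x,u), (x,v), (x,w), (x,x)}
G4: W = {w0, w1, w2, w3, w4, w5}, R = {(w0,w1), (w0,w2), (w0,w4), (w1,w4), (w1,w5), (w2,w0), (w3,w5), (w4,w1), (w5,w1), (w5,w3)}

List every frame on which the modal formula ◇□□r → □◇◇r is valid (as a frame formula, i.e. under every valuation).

Frame correspondent (Sahlqvist): ∀x ∀y ∀z ((xRy ∧ xRz) → ∃w (yR²w ∧ zR²w)) — i.e. a generalized confluence (Geach) condition.
G1: fails — 0R2, 0R2 but no w with 2R²w and 2R²w.
G2: condition met.
G3: condition met.
G4: fails — w0Rw1, w0Rw4 but no w with w1R²w and w4R²w.
Valid on: G2, G3.

G2, G3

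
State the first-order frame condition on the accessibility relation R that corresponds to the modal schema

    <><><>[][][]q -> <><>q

forall x forall y (x R^3 y -> exists w (y R^3 w & x R^2 w))

This is a Sahlqvist (Geach-type) schema ◇^3□^3q → □^0◇^2q.
Minimal-valuation argument: fix x; take any y with xR^3y and any z with xR^0z. Set V(q) to the set of worlds R-reachable from y in exactly 3 steps. Then □^3q holds at y, so the antecedent holds at x; validity forces ◇^2q at z, giving a w with zR^2w and yR^3w.
First-order correspondent: forall x forall y (x R^3 y -> exists w (y R^3 w & x R^2 w)).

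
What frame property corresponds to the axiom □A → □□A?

This schema is the 4 axiom.
It corresponds to transitivity: ∀x ∀y ∀z (Rxy ∧ Ryz → Rxz).

transitivity: ∀x ∀y ∀z (Rxy ∧ Ryz → Rxz)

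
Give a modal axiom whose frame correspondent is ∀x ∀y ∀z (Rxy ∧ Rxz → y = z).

A defining formula is ◇s → □s (the CD axiom).
Suppose ◇s→□s is valid. Take Rxy, Rxz and set V(s)={y}. Then ◇s at x, so □s at x, so s at z, i.e. z=y.

◇s → □s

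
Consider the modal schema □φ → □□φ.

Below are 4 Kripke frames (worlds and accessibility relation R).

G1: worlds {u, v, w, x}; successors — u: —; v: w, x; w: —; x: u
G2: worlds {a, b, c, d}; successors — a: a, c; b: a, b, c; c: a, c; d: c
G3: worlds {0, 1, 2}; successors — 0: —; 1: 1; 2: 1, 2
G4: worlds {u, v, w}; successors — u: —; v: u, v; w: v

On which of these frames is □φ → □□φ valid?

Frame correspondent (Sahlqvist): ∀x ∀y ∀z (Rxy ∧ Ryz → Rxz) — i.e. transitivity.
G1: fails — Rvx and Rxu but not Rvu.
G2: fails — Rdc and Rca but not Rda.
G3: ✓.
G4: fails — Rwv and Rvu but not Rwu.

G3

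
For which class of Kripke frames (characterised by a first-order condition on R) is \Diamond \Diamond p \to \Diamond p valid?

Replacing p by ¬p and contraposing gives the equivalent schema □p → □□p.
Suppose □p→□□p is valid. Take Rxy, Ryz and set V(p)={w : Rxw}. Then □p at x, so □□p at x, so □p at y, so p at z, i.e. Rxz.
Conversely, any frame satisfying \forall x \forall y \forall z (Rxy \wedge Ryz \to Rxz) validates the schema.
Frame condition: \forall x \forall y \forall z (Rxy \wedge Ryz \to Rxz).

transitivity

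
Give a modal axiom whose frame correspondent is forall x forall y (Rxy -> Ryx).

This is symmetry; the standard corresponding axiom is B: ψ → □◇ψ.
Suppose ψ→□◇ψ is valid. Take Rxy and set V(ψ)={x}. Then ψ at x, so □◇ψ at x, so ◇ψ at y, so some z with Ryz has ψ; z=x, i.e. Ryx.

ψ → □◇ψ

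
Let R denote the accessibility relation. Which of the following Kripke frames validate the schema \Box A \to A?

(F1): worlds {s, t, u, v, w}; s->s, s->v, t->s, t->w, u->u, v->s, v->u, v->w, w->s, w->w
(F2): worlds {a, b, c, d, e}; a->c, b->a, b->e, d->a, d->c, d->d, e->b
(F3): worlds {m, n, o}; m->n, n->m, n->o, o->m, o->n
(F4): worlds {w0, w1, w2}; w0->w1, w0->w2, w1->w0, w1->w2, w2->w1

The schema corresponds to reflexivity: \forall x Rxx.
(F1): fails — world t does not see itself.
(F2): fails — world a does not see itself.
(F3): fails — world m does not see itself.
(F4): fails — world w0 does not see itself.

none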